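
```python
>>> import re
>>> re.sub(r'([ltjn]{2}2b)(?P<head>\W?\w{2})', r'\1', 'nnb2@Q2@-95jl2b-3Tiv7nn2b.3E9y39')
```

'nnb2@Q2@-95jl2biv7nn2b9y39'

Pattern: exactly 2 of one of [ltjn], then the literal '2b' (captured); then optionally a non-word character, then exactly 2 of a word character (captured as 'head').
Matches: at [11:18] → 'jl2b-3T'; at [21:28] → 'nn2b.3E'.
The replacement refers to a captured group, so each match is rewritten using its own captured text.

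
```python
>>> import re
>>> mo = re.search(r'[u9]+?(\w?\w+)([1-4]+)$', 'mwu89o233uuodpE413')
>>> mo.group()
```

'u89o233uuodpE413'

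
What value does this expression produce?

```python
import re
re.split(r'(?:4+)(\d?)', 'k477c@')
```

['k', '7', '7c@']

Pattern: one or more of a literal '4' (non-capturing group); then optionally a digit (captured).
Matches to split on: at [1:3] → '47'.
Because the pattern has a capturing group, `split` also inserts each captured text between the pieces.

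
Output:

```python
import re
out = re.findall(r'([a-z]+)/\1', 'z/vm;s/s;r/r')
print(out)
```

['s', 'r']

`\1` is not a pattern — it's the concrete string captured by group 1, re-applied verbatim.
Matches: at [5:8] match 's/s', group 1 = 's'; at [9:12] match 'r/r', group 1 = 'r'.
One capturing group, so `findall` returns just the captured substring from each match — 2 in all.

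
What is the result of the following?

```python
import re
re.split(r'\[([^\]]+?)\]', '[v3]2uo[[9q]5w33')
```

`re.split` interleaves the captured-group text with the surrounding fragments.

['', 'v3', '2uo', '[9q', '5w33']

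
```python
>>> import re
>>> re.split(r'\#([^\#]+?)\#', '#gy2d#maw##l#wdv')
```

['', 'gy2d', 'maw#', 'l', 'wdv']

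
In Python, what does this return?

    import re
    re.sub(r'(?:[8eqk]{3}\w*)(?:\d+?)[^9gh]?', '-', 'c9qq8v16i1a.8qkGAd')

This matches exactly 3 of one of [8eqk], then zero or more of a word character (non-capturing group); then one or more of a digit (lazy) (non-capturing group); then optionally any character except [9gh].
Every occurrence is swapped for '-'.

'c9-.8qkGAd'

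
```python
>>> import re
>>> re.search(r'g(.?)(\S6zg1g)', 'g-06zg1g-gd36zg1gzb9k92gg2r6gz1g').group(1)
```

The match spans [0:8] → 'g-06zg1g'.
Captured: group 1 = '-', group 2 = '06zg1g'.

'-'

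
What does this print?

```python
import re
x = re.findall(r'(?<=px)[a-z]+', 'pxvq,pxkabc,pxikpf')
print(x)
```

['vq', 'kabc', 'ikpf']

The lookaround is zero-width — it requires the adjacent text to match without consuming it, so the asserted text isn't part of the match.
Walking the string: at [2:4] → 'vq'; at [7:11] → 'kabc'; at [14:18] → 'ikpf'.
`findall` yields the raw match text (3 of them) because the pattern has no groups.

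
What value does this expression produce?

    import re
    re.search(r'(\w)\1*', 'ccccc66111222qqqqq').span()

(0, 5)

The backreference `\1` re-matches whatever the first group consumed, character for character.
The match spans [0:5] → 'ccccc'.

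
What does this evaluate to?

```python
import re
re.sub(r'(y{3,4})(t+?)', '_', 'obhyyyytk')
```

'obh_k'

This matches 3 to 4 of a literal 'y' (captured); then one or more of a literal 't' (lazy) (captured).
Matches: at [3:8] → 'yyyyt'.
Every occurrence is swapped for '_'.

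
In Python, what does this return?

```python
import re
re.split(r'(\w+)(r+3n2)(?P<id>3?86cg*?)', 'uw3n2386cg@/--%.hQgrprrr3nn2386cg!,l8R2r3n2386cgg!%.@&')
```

The `?` after the quantifier makes it lazy — it takes as little as possible before letting the rest of the pattern try.
Because the pattern has a capturing group, `split` also inserts each captured text between the pieces.

['uw3n2386cg@/--%.hQgrprrr3nn2386cg!,', 'l8R2', 'r3n2', '386c', 'gg!%.@&']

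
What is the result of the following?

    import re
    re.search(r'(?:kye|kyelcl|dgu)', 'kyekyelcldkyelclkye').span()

(0, 3)

The match spans [0:3] → 'kye'.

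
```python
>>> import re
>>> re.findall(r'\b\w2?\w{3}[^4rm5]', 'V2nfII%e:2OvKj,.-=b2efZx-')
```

['V2nfII', '2OvKj', 'b2efZx']

This matches a word boundary (`\b`, zero-width); then a word character, then optionally the literal '2', then exactly 3 of a word character; then any character except [4rm5].
Scanning left to right: at [0:6] → 'V2nfII'; at [9:14] → '2OvKj'; at [18:24] → 'b2efZx'.
With no groups in the pattern, `findall` gives back each whole match — 3 here.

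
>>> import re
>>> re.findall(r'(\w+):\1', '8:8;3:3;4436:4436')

`\1` has to match the exact text group 1 already captured.
Walking the string: at [0:3] match '8:8', group 1 = '8'; at [4:7] match '3:3', group 1 = '3'; at [8:17] match '4436:4436', group 1 = '4436'.
`findall` collects group 1 from each match (3 total).

['8', '3', '4436']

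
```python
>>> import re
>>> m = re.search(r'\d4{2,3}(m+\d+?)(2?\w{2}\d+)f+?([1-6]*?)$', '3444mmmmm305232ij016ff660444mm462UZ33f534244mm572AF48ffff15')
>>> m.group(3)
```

The match spans [41:59] → '244mm572AF48ffff15'.
Captured: group 1 = 'mm57', group 2 = '2AF48', group 3 = '15'.

'15'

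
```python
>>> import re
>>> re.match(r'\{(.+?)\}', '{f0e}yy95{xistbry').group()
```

'{f0e}'

With `match`, the pattern is implicitly anchored at the beginning.
The match spans [0:5] → '{f0e}'.
Captured: group 1 = 'f0e'.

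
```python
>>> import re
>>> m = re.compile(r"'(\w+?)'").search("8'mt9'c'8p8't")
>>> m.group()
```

"'mt9'"

`search` walks the string left to right and returns the first match it finds.
The match spans [1:6] → "'mt9'".
Captured: group 1 = 'mt9'.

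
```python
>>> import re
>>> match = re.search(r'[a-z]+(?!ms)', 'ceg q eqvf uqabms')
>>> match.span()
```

(0, 3)

The negative lookahead/lookbehind blocks any match where the forbidden context is present.
`re.search` tries every starting position until one works.
The match spans [0:3] → 'ceg'.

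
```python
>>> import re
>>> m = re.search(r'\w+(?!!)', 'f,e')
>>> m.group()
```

'f'

`(?!…)`/`(?<!…)` only lets a position through if the neighbouring text does NOT match; no characters are consumed.
`search` walks the string left to right and returns the first match it finds.
The match spans [0:1] → 'f'.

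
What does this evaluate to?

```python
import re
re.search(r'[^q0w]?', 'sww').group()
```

The pattern matches optionally any character except [q0w].
`re.search` tries every starting position until one works.
The match spans [0:1] → 's'.

's'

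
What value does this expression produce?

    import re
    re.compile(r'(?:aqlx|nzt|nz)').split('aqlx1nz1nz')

['', '1', '1', '']

Splitting on the pattern gives 4 pieces.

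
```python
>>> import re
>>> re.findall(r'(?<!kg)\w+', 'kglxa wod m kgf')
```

['kglxa', 'wod', 'm', 'kgf']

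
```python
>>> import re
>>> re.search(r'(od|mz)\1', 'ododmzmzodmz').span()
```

(0, 4)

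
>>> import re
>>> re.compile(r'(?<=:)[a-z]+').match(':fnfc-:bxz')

`re.match` won't scan ahead — the pattern has to work from the very first character.
Here position 0 doesn't satisfy it, so the call returns None.

None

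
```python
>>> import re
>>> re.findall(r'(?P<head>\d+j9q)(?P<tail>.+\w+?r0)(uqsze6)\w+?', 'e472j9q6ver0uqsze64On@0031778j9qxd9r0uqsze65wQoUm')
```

This matches one or more of a digit, then the literal 'j9q' (captured as 'head'); then one or more of any character, then one or more of a word character (lazy), then the literal 'r0' (captured as 'tail'); then the literal 'uqs', then the literal 'ze', then the literal '6' (captured); then one or more of a word character (lazy).
`findall` packs the 3 group values into a tuple for every match.

[('472j9q', '6ver0uqsze64On@0031778j9qxd9r0', 'uqsze6')]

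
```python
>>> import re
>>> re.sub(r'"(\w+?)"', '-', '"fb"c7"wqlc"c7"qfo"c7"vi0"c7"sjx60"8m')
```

'-c7-c7-c7-c7-8m'

`sub` substitutes '-' at each match site.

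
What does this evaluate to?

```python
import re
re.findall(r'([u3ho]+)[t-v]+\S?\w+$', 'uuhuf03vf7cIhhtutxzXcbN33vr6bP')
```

['uuh']

The pattern matches one or more of one of [u3ho] (captured); then one or more of a character in [t-v], then optionally a non-whitespace character, then one or more of a word character; then anchored at the end.
`findall` collects group 1 from the one match (1 total).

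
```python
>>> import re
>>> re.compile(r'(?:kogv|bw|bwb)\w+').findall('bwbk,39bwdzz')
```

Scanning left to right: at [0:4] → 'bwbk'; at [7:12] → 'bwdzz'.
With no groups in the pattern, `findall` gives back each whole match — 2 here.

['bwbk', 'bwdzz']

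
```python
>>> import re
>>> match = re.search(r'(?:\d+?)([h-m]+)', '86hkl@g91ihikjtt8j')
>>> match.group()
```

Pattern: one or more of a digit (lazy) (non-capturing group); then one or more of a character in [h-m] (captured).
`search` walks the string left to right and returns the first match it finds.
The match spans [0:5] → '86hkl'.
Captured: group 1 = 'hkl'.

'86hkl'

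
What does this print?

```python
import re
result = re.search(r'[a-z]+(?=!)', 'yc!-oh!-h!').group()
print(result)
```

yc

Lookahead/lookbehind check context without consuming it, so the matched span excludes the asserted characters.
The match spans [0:2] → 'yc'.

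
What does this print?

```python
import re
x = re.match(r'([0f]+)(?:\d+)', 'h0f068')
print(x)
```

This matches one or more of one of [0f] (captured); then one or more of a digit (non-capturing group).
With `match`, the pattern is implicitly anchored at the beginning.
Here the string doesn't start with a match, so the call returns None.

None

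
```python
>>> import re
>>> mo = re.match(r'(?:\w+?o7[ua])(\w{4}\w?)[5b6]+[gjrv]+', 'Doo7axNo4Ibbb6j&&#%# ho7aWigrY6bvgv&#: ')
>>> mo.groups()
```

The match spans [0:15] → 'Doo7axNo4Ibbb6j'.
Captured: group 1 = 'xNo4I'.

('xNo4I',)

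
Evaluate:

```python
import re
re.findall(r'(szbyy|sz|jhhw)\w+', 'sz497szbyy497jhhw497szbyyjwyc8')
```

`findall` collects group 1 from the one match (1 total).

['sz']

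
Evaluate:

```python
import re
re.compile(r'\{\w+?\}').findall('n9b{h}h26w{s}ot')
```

Since nothing is captured, `findall` lists the 2 matched substrings directly.

['{h}', '{s}']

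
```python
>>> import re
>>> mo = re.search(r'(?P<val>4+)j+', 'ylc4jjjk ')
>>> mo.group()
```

Pattern: one or more of a literal '4' (captured as 'val'); then one or more of a literal 'j'.
The match spans [3:7] → '4jjj'.

'4jjj'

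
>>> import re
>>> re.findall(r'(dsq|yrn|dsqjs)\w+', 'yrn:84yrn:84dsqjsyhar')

`|` is ordered: at each position the engine commits to the first alternative that works.
Scanning left to right: at [12:21] match 'dsqjsyhar', group 1 = 'dsq'.
Because there's exactly one group, `findall` drops the full match and keeps group 1 from the one hit.

['dsq']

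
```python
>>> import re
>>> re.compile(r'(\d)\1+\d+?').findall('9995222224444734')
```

A backreference is literal: `\1` must see the identical characters the first group matched.
Scanning left to right: at [0:4] match '9995', group 1 = '9'; at [4:10] match '222224', group 1 = '2'; at [10:14] match '4447', group 1 = '4'.
Because there's exactly one group, `findall` drops the full match and keeps group 1 from each hit.

['9', '2', '4']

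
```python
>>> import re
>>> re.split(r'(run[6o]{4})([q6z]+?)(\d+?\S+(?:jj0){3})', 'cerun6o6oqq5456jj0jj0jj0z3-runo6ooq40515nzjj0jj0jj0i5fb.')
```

['ce', 'run6o6o', 'qq', '5456jj0jj0jj0z3-runo6ooq40515nzjj0jj0jj0', 'i5fb.']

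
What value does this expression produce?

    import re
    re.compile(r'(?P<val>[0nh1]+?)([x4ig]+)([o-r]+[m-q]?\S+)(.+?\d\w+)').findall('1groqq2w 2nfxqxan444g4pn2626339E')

[('1', 'g', 'roqq2w', ' 2nfxqxan444g4pn2626339E')]

The pattern matches one or more of one of [0nh1] (lazy) (captured as 'val'); then one or more of one of [x4ig] (captured); then one or more of a character in [o-r], then optionally a character in [m-q], then one or more of a non-whitespace character (captured); then one or more of any character (lazy), then a digit, then one or more of a word character (captured).
Scanning left to right: at [0:32] match '1groqq2w 2nfxqxan444g4pn2626339E', groups = ('1', 'g', 'roqq2w', ' 2nfxqxan444g4pn2626339E').
`findall` packs the 4 group values into a tuple for every match.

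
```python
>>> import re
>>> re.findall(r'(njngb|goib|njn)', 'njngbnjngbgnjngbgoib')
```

['njngb', 'njngb', 'njngb', 'goib']

Alternation isn't longest-match — the leftmost alternative that fits at this position is chosen.
Matches: at [0:5] match 'njngb', group 1 = 'njngb'; at [5:10] match 'njngb', group 1 = 'njngb'; at [11:16] match 'njngb', group 1 = 'njngb'; at [16:20] match 'goib', group 1 = 'goib'.
With a single group, `findall` returns only what that group captured — 4 items.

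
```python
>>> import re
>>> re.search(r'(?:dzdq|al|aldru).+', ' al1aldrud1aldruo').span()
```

`re.search` tries every starting position until one works.
The match spans [1:17] → 'al1aldrud1aldruo'.

(1, 17)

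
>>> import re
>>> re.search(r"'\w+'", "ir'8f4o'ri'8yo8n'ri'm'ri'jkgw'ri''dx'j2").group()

Unlike `match`, `search` isn't anchored — it looks for the pattern anywhere in the string.
The match spans [2:8] → "'8f4o'".

"'8f4o'"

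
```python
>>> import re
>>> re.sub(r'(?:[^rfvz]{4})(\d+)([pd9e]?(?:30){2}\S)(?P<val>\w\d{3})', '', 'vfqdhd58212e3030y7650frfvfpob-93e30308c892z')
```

This matches exactly 4 of any character except [rfvz] (non-capturing group); then one or more of a digit (captured); then optionally one of [pd9e], then the literal '30' repeated 2 times, then a non-whitespace character (captured); then a word character, then exactly 3 of a digit (captured as 'val').
Each match is replaced by ''.

'vffrfvfz'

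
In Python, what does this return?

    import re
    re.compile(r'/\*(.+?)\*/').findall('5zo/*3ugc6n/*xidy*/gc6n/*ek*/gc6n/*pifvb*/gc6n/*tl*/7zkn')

A `+?`/`*?`/`{m,n}?` starts at its minimum and grows only as far as needed for what follows to match.
One capturing group, so `findall` returns just the captured substring from each match — 4 in all.

['3ugc6n/*xidy', 'ek', 'pifvb', 'tl']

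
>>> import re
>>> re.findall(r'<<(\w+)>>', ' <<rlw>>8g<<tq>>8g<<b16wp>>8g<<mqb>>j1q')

['rlw', 'tq', 'b16wp', 'mqb']

One capturing group, so `findall` returns just the captured substring from each match — 4 in all.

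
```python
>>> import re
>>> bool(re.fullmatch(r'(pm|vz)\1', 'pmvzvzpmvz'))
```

False

`re.fullmatch` is like wrapping the pattern in `^…$` (in single-line mode).
Here the pattern can't cover the whole string, so the call returns None, and `bool(None)` is False.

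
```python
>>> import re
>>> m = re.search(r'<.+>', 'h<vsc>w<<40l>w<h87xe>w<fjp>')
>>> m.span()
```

The match spans [1:27] → '<vsc>w<<40l>w<h87xe>w<fjp>'.

(1, 27)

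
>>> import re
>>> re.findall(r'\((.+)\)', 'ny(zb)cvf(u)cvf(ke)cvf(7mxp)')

['zb)cvf(u)cvf(ke)cvf(7mxp']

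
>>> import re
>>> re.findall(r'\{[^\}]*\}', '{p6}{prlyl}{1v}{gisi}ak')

['{p6}', '{prlyl}', '{1v}', '{gisi}']

Scanning left to right: at [0:4] → '{p6}'; at [4:11] → '{prlyl}'; at [11:15] → '{1v}'; at [15:21] → '{gisi}'.
`findall` yields the raw match text (4 of them) because the pattern has no groups.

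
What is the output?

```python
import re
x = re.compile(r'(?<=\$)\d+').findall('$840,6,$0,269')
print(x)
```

The positive lookaround only admits positions where the adjacent text matches; those characters stay outside the span.
Matches: at [1:4] → '840'; at [8:9] → '0'.
`findall` yields the raw match text (2 of them) because the pattern has no groups.

['840', '0']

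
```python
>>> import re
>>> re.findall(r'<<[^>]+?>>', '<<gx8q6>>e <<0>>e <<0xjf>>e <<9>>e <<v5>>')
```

['<<gx8q6>>', '<<0>>', '<<0xjf>>', '<<9>>', '<<v5>>']

Walking the string: at [0:9] → '<<gx8q6>>'; at [11:16] → '<<0>>'; at [18:26] → '<<0xjf>>'; at [28:33] → '<<9>>'; at [35:41] → '<<v5>>'.
`findall` yields the raw match text (5 of them) because the pattern has no groups.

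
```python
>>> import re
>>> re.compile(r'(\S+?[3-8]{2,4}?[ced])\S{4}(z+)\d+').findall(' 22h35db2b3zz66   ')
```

Pattern: one or more of a non-whitespace character (lazy), then 2 to 4 of a character in [3-8] (lazy), then one of [ced] (captured); then exactly 4 of a non-whitespace character; then one or more of a literal 'z' (captured); then one or more of a digit.
Scanning left to right: at [1:15] match '22h35db2b3zz66', groups = ('22h35d', 'zz').
Multiple groups make `findall` return tuples — one 2-tuple for the one match.

[('22h35d', 'zz')]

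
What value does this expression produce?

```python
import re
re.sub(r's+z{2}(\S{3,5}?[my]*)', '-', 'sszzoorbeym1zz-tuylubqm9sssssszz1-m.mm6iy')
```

'-beym1zz-tuylubqm9-.mm6iy'

This matches one or more of a literal 's', then exactly 2 of a literal 'z'; then 3 to 5 of a non-whitespace character (lazy), then zero or more of one of [my] (captured).
Matches: at [0:7] → 'sszzoor'; at [24:35] → 'sssssszz1-m'.
Each match is replaced by '-'.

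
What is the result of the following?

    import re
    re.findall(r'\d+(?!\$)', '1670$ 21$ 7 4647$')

['167', '2', '7', '464']

The negative lookaround is zero-width — it rules out positions where the adjacent text would match, without consuming anything.
Walking the string: at [0:3] → '167'; at [6:7] → '2'; at [10:11] → '7'; at [12:15] → '464'.
No capturing groups, so `findall` returns the 4 full match strings.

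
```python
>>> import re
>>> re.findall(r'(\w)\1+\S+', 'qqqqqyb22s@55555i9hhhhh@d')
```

After group 1 captures some text, `\1` only succeeds where that same text appears again.
Walking the string: at [0:25] match 'qqqqqyb22s@55555i9hhhhh@d', group 1 = 'q'.
One capturing group, so `findall` returns just the captured substring from the one match — 1 in all.

['q']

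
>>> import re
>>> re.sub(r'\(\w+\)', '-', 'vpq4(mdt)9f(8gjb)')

'vpq4-9f-'

Matches: at [4:9] → '(mdt)'; at [11:17] → '(8gjb)'.
Each match is replaced by '-'.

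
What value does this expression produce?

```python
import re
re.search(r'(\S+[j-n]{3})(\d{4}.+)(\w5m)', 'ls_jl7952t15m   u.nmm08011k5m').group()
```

The match spans [16:29] → 'u.nmm08011k5m'.

'u.nmm08011k5m'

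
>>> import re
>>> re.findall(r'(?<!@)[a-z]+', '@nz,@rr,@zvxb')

Because the assertion is negative and zero-width, positions next to the forbidden text are skipped.
With no groups in the pattern, `findall` gives back each whole match — 3 here.

['z', 'r', 'vxb']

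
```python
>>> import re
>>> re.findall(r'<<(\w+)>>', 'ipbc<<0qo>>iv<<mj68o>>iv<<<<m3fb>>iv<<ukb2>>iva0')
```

['0qo', 'mj68o', 'm3fb', 'ukb2']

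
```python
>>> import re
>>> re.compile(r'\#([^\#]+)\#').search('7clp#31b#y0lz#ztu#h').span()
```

The match spans [4:9] → '#31b#'.

(4, 9)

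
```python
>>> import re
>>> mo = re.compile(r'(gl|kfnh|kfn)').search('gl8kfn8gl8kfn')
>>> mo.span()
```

`search` walks the string left to right and returns the first match it finds.
The match spans [0:2] → 'gl'.
Captured: group 1 = 'gl'.

(0, 2)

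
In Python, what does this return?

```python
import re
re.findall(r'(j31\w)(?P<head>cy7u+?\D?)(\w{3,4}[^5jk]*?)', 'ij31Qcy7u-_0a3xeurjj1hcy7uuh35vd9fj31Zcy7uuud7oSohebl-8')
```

Pattern: the literal 'j31', then a word character (captured); then the literal 'cy7', then one or more of a literal 'u' (lazy), then optionally a non-digit (captured as 'head'); then 3 to 4 of a word character, then zero or more of any character except [5jk] (lazy) (captured).
The `?` after the quantifier makes it lazy — it takes as little as possible before letting the rest of the pattern try.
Matches: at [1:14] match 'j31Qcy7u-_0a3', groups = ('j31Q', 'cy7u-', '_0a3'); at [34:47] match 'j31Zcy7uuud7o', groups = ('j31Z', 'cy7uu', 'ud7o').
`findall` packs the 3 group values into a tuple for every match.

[('j31Q', 'cy7u-', '_0a3'), ('j31Z', 'cy7uu', 'ud7o')]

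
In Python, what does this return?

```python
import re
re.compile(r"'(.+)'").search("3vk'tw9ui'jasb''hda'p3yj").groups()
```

`search` walks the string left to right and returns the first match it finds.
The match spans [3:20] → "'tw9ui'jasb''hda'".
Captured: group 1 = "tw9ui'jasb''hda".

("tw9ui'jasb''hda",)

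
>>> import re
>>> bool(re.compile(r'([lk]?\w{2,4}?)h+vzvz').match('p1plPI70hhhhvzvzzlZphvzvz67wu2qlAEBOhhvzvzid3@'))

False

This matches optionally one of [lk], then 2 to 4 of a word character (lazy) (captured); then one or more of the literal 'h', then the literal 'vz', then the literal 'vz'.
`re.match` won't scan ahead — the pattern has to work from the very first character.
Here the pattern fails at index 0, so the call returns None, and `bool(None)` is False.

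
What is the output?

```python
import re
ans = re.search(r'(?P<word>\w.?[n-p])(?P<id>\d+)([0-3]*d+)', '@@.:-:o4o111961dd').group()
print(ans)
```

This matches a word character, then optionally any character, then a character in [n-p] (captured as 'word'); then one or more of a digit (captured as 'id'); then zero or more of a character in [0-3], then one or more of a literal 'd' (captured).
The match spans [6:17] → 'o4o111961dd'.

o4o111961dd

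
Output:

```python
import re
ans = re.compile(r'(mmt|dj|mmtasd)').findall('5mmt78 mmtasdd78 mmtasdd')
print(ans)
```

['mmt', 'mmt', 'mmt']

Alternation isn't longest-match — the leftmost alternative that fits at this position is chosen.
Scanning left to right: at [1:4] match 'mmt', group 1 = 'mmt'; at [7:10] match 'mmt', group 1 = 'mmt'; at [17:20] match 'mmt', group 1 = 'mmt'.
Because there's exactly one group, `findall` drops the full match and keeps group 1 from each hit.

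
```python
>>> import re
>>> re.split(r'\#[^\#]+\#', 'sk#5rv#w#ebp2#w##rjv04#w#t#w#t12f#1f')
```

['sk', 'w', 'w#', 'w', 'w', '1f']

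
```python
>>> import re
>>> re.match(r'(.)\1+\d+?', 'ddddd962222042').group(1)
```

'd'

The match spans [0:6] → 'ddddd9'.
Captured: group 1 = 'd'.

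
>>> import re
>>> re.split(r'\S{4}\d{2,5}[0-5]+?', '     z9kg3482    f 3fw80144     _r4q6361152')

['     ', '    f ', '     ', '2']

Pattern: exactly 4 of a non-whitespace character; then 2 to 5 of a digit, then one or more of a character in [0-5] (lazy).
The `?` after the quantifier makes it lazy — it takes as little as possible before letting the rest of the pattern try.
Matches to split on: at [5:13] → 'z9kg3482'; at [19:27] → '3fw80144'; at [32:42] → '_r4q636115'.
The string is cut at each match, leaving 4 pieces.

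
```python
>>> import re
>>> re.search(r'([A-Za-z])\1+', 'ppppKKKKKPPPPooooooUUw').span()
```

A backreference is literal: `\1` must see the identical characters the first group matched.
`re.search` tries every starting position until one works.
The match spans [0:4] → 'pppp'.
Captured: group 1 = 'p'.

(0, 4)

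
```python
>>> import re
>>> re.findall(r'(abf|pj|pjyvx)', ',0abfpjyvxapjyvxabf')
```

The regex engine tests alternatives in the order written; an earlier branch that matches wins even if a later one would match more.
Scanning left to right: at [2:5] match 'abf', group 1 = 'abf'; at [5:7] match 'pj', group 1 = 'pj'; at [11:13] match 'pj', group 1 = 'pj'; at [16:19] match 'abf', group 1 = 'abf'.
One capturing group, so `findall` returns just the captured substring from each match — 4 in all.

['abf', 'pj', 'pj', 'abf']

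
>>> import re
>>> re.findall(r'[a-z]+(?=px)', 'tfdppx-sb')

Lookahead/lookbehind check context without consuming it, so the matched span excludes the asserted characters.
Walking the string: at [0:4] → 'tfdp'.
`findall` yields the raw match text (1 of them) because the pattern has no groups.

['tfdp']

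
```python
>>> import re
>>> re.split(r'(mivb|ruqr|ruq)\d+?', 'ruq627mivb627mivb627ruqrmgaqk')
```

['', 'ruq', '27', 'mivb', '27', 'mivb', '27ruqrmgaqk']

`re.split` interleaves the captured-group text with the surrounding fragments.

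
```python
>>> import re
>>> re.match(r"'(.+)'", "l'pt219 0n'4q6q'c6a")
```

None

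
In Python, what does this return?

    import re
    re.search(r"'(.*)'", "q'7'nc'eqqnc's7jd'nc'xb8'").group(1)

"7'nc'eqqnc's7jd'nc'xb8"

The match spans [1:25] → "'7'nc'eqqnc's7jd'nc'xb8'".
Captured: group 1 = "7'nc'eqqnc's7jd'nc'xb8".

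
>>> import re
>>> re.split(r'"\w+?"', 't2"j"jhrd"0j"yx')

Splitting on the pattern gives 3 pieces.

['t2', 'jhrd', 'yx']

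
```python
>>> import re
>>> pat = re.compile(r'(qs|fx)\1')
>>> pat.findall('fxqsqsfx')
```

['qs']

A backreference is literal: `\1` must see the identical characters the first group matched.
`findall` collects group 1 from the one match (1 total).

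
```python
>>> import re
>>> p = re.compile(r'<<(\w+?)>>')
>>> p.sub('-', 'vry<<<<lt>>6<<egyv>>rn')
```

`sub` substitutes '-' at each match site.

'vry<<-6-rn'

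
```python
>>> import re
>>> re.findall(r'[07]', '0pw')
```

['0']

Pattern: one of [07].
Matches: at [0:1] → '0'.
`findall` yields the raw match text (1 of them) because the pattern has no groups.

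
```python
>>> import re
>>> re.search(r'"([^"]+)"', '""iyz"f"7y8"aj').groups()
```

`re.search` scans for the first position where the pattern succeeds.
The match spans [1:6] → '"iyz"'.
Captured: group 1 = 'iyz'.

('iyz',)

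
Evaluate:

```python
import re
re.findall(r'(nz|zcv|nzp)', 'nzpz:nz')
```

`|` is ordered: at each position the engine commits to the first alternative that works.
Matches: at [0:2] match 'nz', group 1 = 'nz'; at [5:7] match 'nz', group 1 = 'nz'.
Because there's exactly one group, `findall` drops the full match and keeps group 1 from each hit.

['nz', 'nz']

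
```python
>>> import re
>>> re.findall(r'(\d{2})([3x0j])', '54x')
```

The pattern matches exactly 2 of a digit (captured); then one of [3x0j] (captured).
Matches: at [0:3] match '54x', groups = ('54', 'x').
2 groups means the one result is a tuple of 2 captured strings — 1 here.

[('54', 'x')]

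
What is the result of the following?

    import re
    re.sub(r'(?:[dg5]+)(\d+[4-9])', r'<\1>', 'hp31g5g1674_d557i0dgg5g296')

'hp31<1674>_<57>i0<296>'

The pattern matches one or more of one of [dg5] (non-capturing group); then one or more of a digit, then a character in [4-9] (captured).
Matches: at [4:11] → 'g5g1674'; at [12:16] → 'd557'; at [18:26] → 'dgg5g296'.
The replacement refers to a captured group, so each match is rewritten using its own captured text.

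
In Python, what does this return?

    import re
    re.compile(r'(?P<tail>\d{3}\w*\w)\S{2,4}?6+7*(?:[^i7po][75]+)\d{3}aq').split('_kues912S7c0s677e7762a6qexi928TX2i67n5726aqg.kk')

The pattern matches exactly 3 of a digit, then zero or more of a word character, then a word character (captured as 'tail'); then 2 to 4 of a non-whitespace character (lazy), then one or more of a literal '6', then zero or more of a literal '7'; then any character except [i7po], then one or more of one of [75] (non-capturing group); then exactly 3 of a digit, then the literal 'aq'.
Matches to split on: at [5:43] → '912S7c0s677e7762a6qexi928TX2i67n5726aq'.
The group in the pattern means `split` returns the separators' captures alongside the pieces.

['_kues', '912S7c0s677e7762a6qexi928TX', 'g.kk']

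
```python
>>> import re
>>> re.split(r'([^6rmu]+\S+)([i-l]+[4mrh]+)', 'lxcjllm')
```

['', 'lxcjl', 'lm', '']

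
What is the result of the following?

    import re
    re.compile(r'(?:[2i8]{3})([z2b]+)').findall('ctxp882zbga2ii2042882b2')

['zb', '2', '2b2']

`findall` collects group 1 from each match (3 total).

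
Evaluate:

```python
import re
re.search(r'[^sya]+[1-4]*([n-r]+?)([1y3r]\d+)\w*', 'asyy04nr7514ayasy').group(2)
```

'r7514'

The match spans [4:17] → '04nr7514ayasy'.
Captured: group 1 = 'n', group 2 = 'r7514'.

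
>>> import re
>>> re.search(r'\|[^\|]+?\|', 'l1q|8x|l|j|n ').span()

`re.search` tries every starting position until one works.
The match spans [3:7] → '|8x|'.

(3, 7)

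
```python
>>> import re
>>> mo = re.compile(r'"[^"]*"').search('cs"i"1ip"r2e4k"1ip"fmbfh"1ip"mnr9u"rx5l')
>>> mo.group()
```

The match spans [2:5] → '"i"'.

'"i"'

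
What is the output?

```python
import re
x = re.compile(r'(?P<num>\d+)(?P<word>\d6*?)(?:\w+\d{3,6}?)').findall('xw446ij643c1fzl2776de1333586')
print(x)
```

[('44', '6')]

Pattern: one or more of a digit (captured as 'num'); then a digit, then zero or more of the literal '6' (lazy) (captured as 'word'); then one or more of a word character, then 3 to 6 of a digit (lazy) (non-capturing group).
Matches: at [2:28] match '446ij643c1fzl2776de1333586', groups = ('44', '6').
2 groups means the one result is a tuple of 2 captured strings — 1 here.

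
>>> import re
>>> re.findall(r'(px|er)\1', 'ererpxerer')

['er', 'er']

After group 1 captures some text, `\1` only succeeds where that same text appears again.
With a single group, `findall` returns only what that group captured — 2 items.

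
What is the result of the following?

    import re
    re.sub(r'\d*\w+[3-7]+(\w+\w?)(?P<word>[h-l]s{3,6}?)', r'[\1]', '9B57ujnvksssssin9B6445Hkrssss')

This matches zero or more of a digit, then one or more of a word character, then one or more of a character in [3-7]; then one or more of a word character, then optionally a word character (captured); then a character in [h-l], then 3 to 6 of the literal 's' (lazy) (captured as 'word').
With the lazy modifier that quantifier settles for the fewest repetitions that let the rest of the pattern succeed (the atoms after it are unaffected and can still be greedy).
Matches: at [0:12] → '9B57ujnvksss'.
The replacement refers to a captured group, so each match is rewritten using its own captured text.

'[ujnv]ssin9B6445Hkrssss'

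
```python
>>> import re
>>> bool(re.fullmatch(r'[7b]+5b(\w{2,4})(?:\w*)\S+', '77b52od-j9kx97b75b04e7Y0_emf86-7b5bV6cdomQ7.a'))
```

False

The pattern matches one or more of one of [7b], then the literal '5b'; then 2 to 4 of a word character (captured); then zero or more of a word character (non-capturing group); then one or more of a non-whitespace character.
`re.fullmatch` requires the pattern to consume the entire string.
Here there's no way to consume every character, so the call returns None, and `bool(None)` is False.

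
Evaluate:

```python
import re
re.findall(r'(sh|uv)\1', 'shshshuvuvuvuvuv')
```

After group 1 captures some text, `\1` only succeeds where that same text appears again.
Matches: at [0:4] match 'shsh', group 1 = 'sh'; at [6:10] match 'uvuv', group 1 = 'uv'; at [10:14] match 'uvuv', group 1 = 'uv'.
With a single group, `findall` returns only what that group captured — 3 items.

['sh', 'uv', 'uv']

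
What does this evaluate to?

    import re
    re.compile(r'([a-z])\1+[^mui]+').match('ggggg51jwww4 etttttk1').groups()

('g',)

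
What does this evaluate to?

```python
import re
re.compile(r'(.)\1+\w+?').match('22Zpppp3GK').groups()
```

('2',)

A backreference is literal: `\1` must see the identical characters the first group matched.
`re.match` only tries the pattern at the start of the string.
The match spans [0:3] → '22Z'.
Captured: group 1 = '2'.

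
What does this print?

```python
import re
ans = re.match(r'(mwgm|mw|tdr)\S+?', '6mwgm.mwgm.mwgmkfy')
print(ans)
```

None

With `match`, the pattern is implicitly anchored at the beginning.
Here the string doesn't start with a match, so the call returns None.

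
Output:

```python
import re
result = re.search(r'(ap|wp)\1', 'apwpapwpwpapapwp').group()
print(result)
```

wpwp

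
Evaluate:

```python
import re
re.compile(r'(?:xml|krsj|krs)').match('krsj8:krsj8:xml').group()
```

Alternation isn't longest-match — the leftmost alternative that fits at this position is chosen.
`match` is anchored at position 0; if the pattern doesn't fit there, it returns None.
The match spans [0:4] → 'krsj'.

'krsj'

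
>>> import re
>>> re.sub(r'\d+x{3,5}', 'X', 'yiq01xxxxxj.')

Pattern: one or more of a digit; then 3 to 5 of a literal 'x'.
Matches: at [3:10] → '01xxxxx'.
Every occurrence is swapped for 'X'.

'yiqXj.'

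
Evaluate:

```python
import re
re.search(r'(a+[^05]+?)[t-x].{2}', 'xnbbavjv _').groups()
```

The pattern matches one or more of the literal 'a', then one or more of any character except [05] (lazy) (captured); then a character in [t-x]; then exactly 2 of any character.
Unlike `match`, `search` isn't anchored — it looks for the pattern anywhere in the string.
The match spans [4:10] → 'avjv _'.
Captured: group 1 = 'avj'.

('avj',)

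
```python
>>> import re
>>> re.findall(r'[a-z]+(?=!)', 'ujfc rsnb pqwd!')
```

Because the assertion is zero-width, the text it checks is not consumed and won't appear in the result.
Walking the string: at [10:14] → 'pqwd'.
Since nothing is captured, `findall` lists the 1 matched substring directly.

['pqwd']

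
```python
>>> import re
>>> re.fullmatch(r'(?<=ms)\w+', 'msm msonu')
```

None

The positive lookaround only admits positions where the adjacent text matches; those characters stay outside the span.
`re.fullmatch` requires the pattern to consume the entire string.
Here there's no way to consume every character, so the call returns None.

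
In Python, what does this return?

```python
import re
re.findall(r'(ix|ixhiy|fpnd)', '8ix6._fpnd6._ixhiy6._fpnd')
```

['ix', 'fpnd', 'ix', 'fpnd']

Alternation tries branches left to right and keeps the first one that lets the overall match succeed at that position.
Matches: at [1:3] match 'ix', group 1 = 'ix'; at [6:10] match 'fpnd', group 1 = 'fpnd'; at [13:15] match 'ix', group 1 = 'ix'; at [21:25] match 'fpnd', group 1 = 'fpnd'.
With a single group, `findall` returns only what that group captured — 4 items.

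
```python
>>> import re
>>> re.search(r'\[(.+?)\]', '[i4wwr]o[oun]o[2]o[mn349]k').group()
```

'[i4wwr]'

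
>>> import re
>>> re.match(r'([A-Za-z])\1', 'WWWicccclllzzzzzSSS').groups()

('W',)

The match spans [0:2] → 'WW'.
Captured: group 1 = 'W'.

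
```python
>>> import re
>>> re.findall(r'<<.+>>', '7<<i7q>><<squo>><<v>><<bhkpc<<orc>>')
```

Scanning left to right: at [1:35] → '<<i7q>><<squo>><<v>><<bhkpc<<orc>>'.
Since nothing is captured, `findall` lists the 1 matched substring directly.

['<<i7q>><<squo>><<v>><<bhkpc<<orc>>']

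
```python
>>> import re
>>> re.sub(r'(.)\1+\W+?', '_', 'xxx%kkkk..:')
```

`\1` has to match the exact text group 1 already captured.
Matches: at [0:4] → 'xxx%'; at [4:9] → 'kkkk.'.
Every occurrence is swapped for '_'.

'__.:'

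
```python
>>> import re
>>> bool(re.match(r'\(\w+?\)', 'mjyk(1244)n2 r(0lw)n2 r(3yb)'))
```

`re.match` won't scan ahead — the pattern has to work from the very first character.
Here the string doesn't start with a match, so the call returns None, and `bool(None)` is False.

False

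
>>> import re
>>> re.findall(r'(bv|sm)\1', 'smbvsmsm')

['sm']

`\1` has to match the exact text group 1 already captured.
Walking the string: at [4:8] match 'smsm', group 1 = 'sm'.
Because there's exactly one group, `findall` drops the full match and keeps group 1 from the one hit.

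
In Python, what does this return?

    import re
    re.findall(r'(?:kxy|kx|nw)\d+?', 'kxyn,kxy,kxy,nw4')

Scanning left to right: at [13:16] → 'nw4'.
No capturing groups, so `findall` returns the 1 full match string.

['nw4']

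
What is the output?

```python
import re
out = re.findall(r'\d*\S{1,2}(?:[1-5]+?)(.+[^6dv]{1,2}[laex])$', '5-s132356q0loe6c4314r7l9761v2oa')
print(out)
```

With the lazy modifier that quantifier settles for the fewest repetitions that let the rest of the pattern succeed (the atoms after it are unaffected and can still be greedy).
Because there's exactly one group, `findall` drops the full match and keeps group 1 from the one hit.

['32356q0loe6c4314r7l9761v2oa']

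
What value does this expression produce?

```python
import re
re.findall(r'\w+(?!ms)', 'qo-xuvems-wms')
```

['qo', 'xuvems', 'wms']

`(?!…)`/`(?<!…)` only lets a position through if the neighbouring text does NOT match; no characters are consumed.
Matches: at [0:2] → 'qo'; at [3:9] → 'xuvems'; at [10:13] → 'wms'.
`findall` yields the raw match text (3 of them) because the pattern has no groups.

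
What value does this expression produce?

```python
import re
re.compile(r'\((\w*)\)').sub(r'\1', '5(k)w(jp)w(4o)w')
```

'5kwjpw4ow'

Matches: at [1:4] → '(k)'; at [5:9] → '(jp)'; at [10:14] → '(4o)'.
The replacement refers to a captured group, so each match is rewritten using its own captured text.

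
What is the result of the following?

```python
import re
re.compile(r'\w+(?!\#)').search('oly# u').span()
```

The negative lookaround is zero-width — it rules out positions where the adjacent text would match, without consuming anything.
Unlike `match`, `search` isn't anchored — it looks for the pattern anywhere in the string.
The match spans [0:2] → 'ol'.

(0, 2)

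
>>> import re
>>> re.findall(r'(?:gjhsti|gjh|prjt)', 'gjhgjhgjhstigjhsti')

['gjh', 'gjh', 'gjhsti', 'gjhsti']

Branches in `(...|...)` are attempted left-to-right; the first branch that allows the whole pattern to succeed is taken.
Scanning left to right: at [0:3] → 'gjh'; at [3:6] → 'gjh'; at [6:12] → 'gjhsti'; at [12:18] → 'gjhsti'.
Since nothing is captured, `findall` lists the 4 matched substrings directly.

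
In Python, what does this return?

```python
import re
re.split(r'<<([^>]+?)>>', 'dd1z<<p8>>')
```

['dd1z', 'p8', '']

Matches to split on: at [4:10] → '<<p8>>'.
With a capturing group present, the delimiter's captured portion is kept in the result list.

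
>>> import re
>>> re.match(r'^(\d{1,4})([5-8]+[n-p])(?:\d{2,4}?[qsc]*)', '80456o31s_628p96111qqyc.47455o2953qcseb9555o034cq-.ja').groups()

('8045', '6o')

Pattern: anchored at the start of the string; then 1 to 4 of a digit (captured); then one or more of a character in [5-8], then a character in [n-p] (captured); then 2 to 4 of a digit (lazy), then zero or more of one of [qsc] (non-capturing group).
`re.match` only tries the pattern at the start of the string.
The match spans [0:9] → '80456o31s'.
Captured: group 1 = '8045', group 2 = '6o'.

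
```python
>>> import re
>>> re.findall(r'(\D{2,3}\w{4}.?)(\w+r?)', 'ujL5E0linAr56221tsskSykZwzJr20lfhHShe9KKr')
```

[('ujL5E0li', 'nAr56221tsskSykZwzJr20lfhHShe9KKr')]

The pattern matches 2 to 3 of a non-digit, then exactly 4 of a word character, then optionally any character (captured); then one or more of a word character, then optionally a literal 'r' (captured).
2 groups means the one result is a tuple of 2 captured strings — 1 here.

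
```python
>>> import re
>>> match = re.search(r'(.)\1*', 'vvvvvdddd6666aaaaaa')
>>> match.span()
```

(0, 5)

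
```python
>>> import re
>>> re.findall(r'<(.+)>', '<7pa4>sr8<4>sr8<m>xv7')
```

['7pa4>sr8<4>sr8<m']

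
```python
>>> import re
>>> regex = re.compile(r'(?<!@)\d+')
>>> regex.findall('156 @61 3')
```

['156', '1', '3']

Because the assertion is negative and zero-width, positions next to the forbidden text are skipped.
Matches: at [0:3] → '156'; at [6:7] → '1'; at [8:9] → '3'.
With no groups in the pattern, `findall` gives back each whole match — 3 here.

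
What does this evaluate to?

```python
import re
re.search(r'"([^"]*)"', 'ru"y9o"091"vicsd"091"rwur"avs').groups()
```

('y9o',)

`search` walks the string left to right and returns the first match it finds.
The match spans [2:7] → '"y9o"'.
Captured: group 1 = 'y9o'.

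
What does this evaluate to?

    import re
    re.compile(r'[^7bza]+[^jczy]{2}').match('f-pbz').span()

(0, 4)

`match` is anchored at position 0; if the pattern doesn't fit there, it returns None.
The match spans [0:4] → 'f-pb'.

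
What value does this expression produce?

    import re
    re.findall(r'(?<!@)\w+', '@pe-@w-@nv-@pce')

A negative assertion filters positions out without eating any characters.
No capturing groups, so `findall` returns the 3 full match strings.

['e', 'v', 'ce']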